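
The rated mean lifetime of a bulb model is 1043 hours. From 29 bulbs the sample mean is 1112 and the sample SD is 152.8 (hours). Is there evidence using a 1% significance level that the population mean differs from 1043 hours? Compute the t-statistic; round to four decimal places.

H0: μ = 1043; H1: μ ≠ 1043 (one-sample t-test, two-sided).
t = (x̄ − μ₀)/(s/√n) = (1112 − 1043)/(152.8/√29) = 2.4318
df = n − 1 = 28
Two-sided p-value ≈ 0.022
Since p ≈ 0.022 > α = 0.01, fail to reject H0; the evidence is not statistically significant.

2.4318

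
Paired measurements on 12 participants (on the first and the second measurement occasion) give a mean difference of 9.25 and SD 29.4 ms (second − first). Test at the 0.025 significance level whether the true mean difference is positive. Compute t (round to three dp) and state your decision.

t = 1.090; fail to reject H0

H0: μ_d = 0; H1: μ_d > 0 (paired t-test on the differences, right-tailed).
t = d̄/(s_d/√n) = 9.25/(29.4/√12) = 1.090
df = n − 1 = 11
p-value = P(T ≥ 1.090) ≈ 0.150
Since p ≈ 0.150 > α = 0.025, fail to reject H0; the data do not provide sufficient evidence against H0.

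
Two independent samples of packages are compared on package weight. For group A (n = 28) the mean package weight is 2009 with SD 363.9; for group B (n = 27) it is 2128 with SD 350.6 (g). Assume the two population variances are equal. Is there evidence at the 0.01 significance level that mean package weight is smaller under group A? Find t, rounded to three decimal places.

-1.234

Let group 1 = group A, group 2 = group B. H0: μ_1 = μ_2; H1: μ_1 < μ_2 (two-sample pooled-variance t-test, left-tailed).
s_p² = [(28−1)·363.9² + (27−1)·350.6²]/(28+27−2) = 127761
t = (2009 − 2128)/√[127761·(1/28 + 1/27)] = -1.234
df = n₁ + n₂ − 2 = 53
p-value = P(T ≤ -1.234) ≈ 0.111
Since p ≈ 0.111 > α = 0.01, fail to reject H0; the data do not provide sufficient evidence against H0.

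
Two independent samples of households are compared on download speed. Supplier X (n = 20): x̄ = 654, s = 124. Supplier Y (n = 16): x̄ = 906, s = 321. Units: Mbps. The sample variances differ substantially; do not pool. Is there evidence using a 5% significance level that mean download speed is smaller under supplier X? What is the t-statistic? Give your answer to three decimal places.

Let group 1 = supplier X, group 2 = supplier Y. H0: μ_1 = μ_2; H1: μ_1 < μ_2 (Welch's two-sample t-test, left-tailed).
t = (x̄_1 − x̄_2)/√(s_1²/n_1 + s_2²/n_2) = (654 − 906)/√(124²/20 + 321²/16) = -2.968
Welch–Satterthwaite df ≈ 18.59
p-value = P(T ≤ -2.968) ≈ 0.004
Since p ≈ 0.004 < α = 0.05, reject H0; the data support H1.

-2.968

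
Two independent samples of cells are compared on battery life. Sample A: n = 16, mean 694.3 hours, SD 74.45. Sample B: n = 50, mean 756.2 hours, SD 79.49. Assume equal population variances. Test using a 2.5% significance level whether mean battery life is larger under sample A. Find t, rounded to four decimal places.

-2.7510

Let group 1 = sample A, group 2 = sample B. H0: μ_1 = μ_2; H1: μ_1 > μ_2 (two-sample pooled-variance t-test, right-tailed).
s_p² = [(16−1)·74.45² + (50−1)·79.49²]/(16+50−2) = 6136.82
t = (694.3 − 756.2)/√[6136.82·(1/16 + 1/50)] = -2.7510
df = n₁ + n₂ − 2 = 64
p-value = P(T ≥ -2.7510) ≈ 0.996
Since p ≈ 0.996 > α = 0.025, fail to reject H0; the data do not provide sufficient evidence against H0.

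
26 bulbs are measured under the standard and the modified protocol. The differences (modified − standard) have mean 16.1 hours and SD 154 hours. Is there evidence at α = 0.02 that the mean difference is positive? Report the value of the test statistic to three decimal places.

H0: μ_d = 0; H1: μ_d > 0 (paired t-test on the differences, right-tailed).
t = d̄/(s_d/√n) = 16.1/(154/√26) = 0.533
df = n − 1 = 25
p-value = P(T ≥ 0.533) ≈ 0.2993
Since p ≈ 0.2993 > α = 0.02, fail to reject H0; the data do not provide sufficient evidence against H0.

0.533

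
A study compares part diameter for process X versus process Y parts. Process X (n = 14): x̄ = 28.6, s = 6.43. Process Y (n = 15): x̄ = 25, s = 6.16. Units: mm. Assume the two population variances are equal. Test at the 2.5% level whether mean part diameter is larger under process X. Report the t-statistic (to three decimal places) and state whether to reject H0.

t = 1.540; fail to reject H0

Let group 1 = process X, group 2 = process Y. H0: μ_1 = μ_2; H1: μ_1 > μ_2 (two-sample pooled-variance t-test, right-tailed).
s_p² = [(14−1)·6.43² + (15−1)·6.16²]/(14+15−2) = 39.5823
t = (28.6 − 25)/√[39.5823·(1/14 + 1/15)] = 1.540
df = n₁ + n₂ − 2 = 27
p-value = P(T ≥ 1.540) ≈ 0.0676
Since p ≈ 0.0676 > α = 0.025, fail to reject H0; the evidence is not statistically significant.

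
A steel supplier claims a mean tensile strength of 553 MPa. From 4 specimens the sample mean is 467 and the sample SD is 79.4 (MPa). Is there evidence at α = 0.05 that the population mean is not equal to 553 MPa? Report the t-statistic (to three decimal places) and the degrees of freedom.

H0: μ = 553; H1: μ ≠ 553 (one-sample t-test, two-sided).
t = (x̄ − μ₀)/(s/√n) = (467 − 553)/(79.4/√4) = -2.166
df = n − 1 = 3
Two-sided p-value ≈ 0.119
Since p ≈ 0.119 > α = 0.05, fail to reject H0; the data do not provide sufficient evidence against H0.

t = -2.166, df = 3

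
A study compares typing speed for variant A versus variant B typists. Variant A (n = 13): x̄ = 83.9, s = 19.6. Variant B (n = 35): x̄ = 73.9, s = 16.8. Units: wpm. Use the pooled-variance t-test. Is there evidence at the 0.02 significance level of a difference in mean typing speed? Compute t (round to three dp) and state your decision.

Let group 1 = variant A, group 2 = variant B. H0: μ_1 = μ_2; H1: μ_1 ≠ μ_2 (two-sample pooled-variance t-test, two-sided).
s_p² = [(13−1)·19.6² + (35−1)·16.8²]/(13+35−2) = 308.828
t = (83.9 − 73.9)/√[308.828·(1/13 + 1/35)] = 1.752
df = n₁ + n₂ − 2 = 46
Two-sided p-value ≈ 0.0864
Since p ≈ 0.0864 > α = 0.02, fail to reject H0; the data do not provide sufficient evidence against H0.

t = 1.752; fail to reject H0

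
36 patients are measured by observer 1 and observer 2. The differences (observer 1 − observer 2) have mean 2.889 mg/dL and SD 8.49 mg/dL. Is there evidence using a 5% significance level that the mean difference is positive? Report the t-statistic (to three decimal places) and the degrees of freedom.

H0: μ_d = 0; H1: μ_d > 0 (paired t-test on the differences, right-tailed).
t = d̄/(s_d/√n) = 2.889/(8.49/√36) = 2.042
df = n − 1 = 35
p-value = P(T ≥ 2.042) ≈ 0.024
Since p ≈ 0.024 < α = 0.05, reject H0; the data support H1.

t = 2.042, df = 35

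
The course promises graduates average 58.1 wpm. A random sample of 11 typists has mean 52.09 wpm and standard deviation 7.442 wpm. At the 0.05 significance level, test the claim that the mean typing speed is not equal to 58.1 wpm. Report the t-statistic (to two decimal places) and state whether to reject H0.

t = -2.68; reject H0

H0: μ = 58.1; H1: μ ≠ 58.1 (one-sample t-test, two-sided).
t = (x̄ − μ₀)/(s/√n) = (52.09 − 58.1)/(7.442/√11) = -2.68
df = n − 1 = 10
Two-sided p-value ≈ 0.023
Since p ≈ 0.023 < α = 0.05, reject H0; the evidence is statistically significant.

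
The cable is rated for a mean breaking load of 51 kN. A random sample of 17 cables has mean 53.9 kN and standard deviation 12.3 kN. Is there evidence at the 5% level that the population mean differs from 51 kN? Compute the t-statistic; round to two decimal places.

H0: μ = 51; H1: μ ≠ 51 (one-sample t-test, two-sided).
t = (x̄ − μ₀)/(s/√n) = (53.9 − 51)/(12.3/√17) = 0.97
df = n − 1 = 16
Two-sided p-value ≈ 0.345
Since p ≈ 0.345 > α = 0.05, fail to reject H0; the evidence is not statistically significant.

0.97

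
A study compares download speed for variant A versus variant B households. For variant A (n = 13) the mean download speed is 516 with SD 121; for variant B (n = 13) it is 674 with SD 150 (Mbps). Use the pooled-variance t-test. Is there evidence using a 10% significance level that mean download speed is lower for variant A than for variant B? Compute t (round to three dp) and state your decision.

Let group 1 = variant A, group 2 = variant B. H0: μ_1 = μ_2; H1: μ_1 < μ_2 (two-sample pooled-variance t-test, left-tailed).
s_p² = [(13−1)·121² + (13−1)·150²]/(13+13−2) = 18570.5
t = (516 − 674)/√[18570.5·(1/13 + 1/13)] = -2.956
df = n₁ + n₂ − 2 = 24
p-value = P(T ≤ -2.956) ≈ 0.003
Since p ≈ 0.003 < α = 0.1, reject H0; the data support H1.

t = -2.956; reject H0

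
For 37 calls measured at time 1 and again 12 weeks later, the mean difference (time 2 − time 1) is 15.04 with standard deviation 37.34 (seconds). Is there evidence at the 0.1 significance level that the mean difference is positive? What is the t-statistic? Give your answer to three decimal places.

H0: μ_d = 0; H1: μ_d > 0 (paired t-test on the differences, right-tailed).
t = d̄/(s_d/√n) = 15.04/(37.34/√37) = 2.450
df = n − 1 = 36
p-value = P(T ≥ 2.450) ≈ 0.0096
Since p ≈ 0.0096 < α = 0.1, reject H0; the evidence is statistically significant.

2.450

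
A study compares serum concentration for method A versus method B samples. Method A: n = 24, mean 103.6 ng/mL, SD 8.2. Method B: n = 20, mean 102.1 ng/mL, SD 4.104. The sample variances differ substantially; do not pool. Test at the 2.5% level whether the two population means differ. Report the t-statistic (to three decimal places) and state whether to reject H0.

t = 0.786; fail to reject H0

Let group 1 = method A, group 2 = method B. H0: μ_1 = μ_2; H1: μ_1 ≠ μ_2 (Welch's two-sample t-test, two-sided).
t = (x̄_1 − x̄_2)/√(s_1²/n_1 + s_2²/n_2) = (103.6 − 102.1)/√(8.2²/24 + 4.104²/20) = 0.786
Welch–Satterthwaite df ≈ 35.07
Two-sided p-value ≈ 0.4373
Since p ≈ 0.4373 > α = 0.025, fail to reject H0; the data do not provide sufficient evidence against H0.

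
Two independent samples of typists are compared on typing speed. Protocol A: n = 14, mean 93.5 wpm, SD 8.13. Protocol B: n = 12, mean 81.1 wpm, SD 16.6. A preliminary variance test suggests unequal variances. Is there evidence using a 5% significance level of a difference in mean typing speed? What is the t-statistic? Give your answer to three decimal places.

2.357

Let group 1 = protocol A, group 2 = protocol B. H0: μ_1 = μ_2; H1: μ_1 ≠ μ_2 (Welch's two-sample t-test, two-sided).
t = (x̄_1 − x̄_2)/√(s_1²/n_1 + s_2²/n_2) = (93.5 − 81.1)/√(8.13²/14 + 16.6²/12) = 2.357
Welch–Satterthwaite df ≈ 15.44
Two-sided p-value ≈ 0.0320
Since p ≈ 0.0320 < α = 0.05, reject H0; the data support H1.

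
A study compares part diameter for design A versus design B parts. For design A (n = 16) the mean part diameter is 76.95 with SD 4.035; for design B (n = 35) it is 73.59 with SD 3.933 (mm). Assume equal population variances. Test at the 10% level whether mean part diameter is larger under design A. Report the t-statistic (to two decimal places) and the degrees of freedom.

t = 2.81, df = 49

Let group 1 = design A, group 2 = design B. H0: μ_1 = μ_2; H1: μ_1 > μ_2 (two-sample pooled-variance t-test, right-tailed).
s_p² = [(16−1)·4.035² + (35−1)·3.933²]/(16+35−2) = 15.7173
t = (76.95 − 73.59)/√[15.7173·(1/16 + 1/35)] = 2.81
df = n₁ + n₂ − 2 = 49
p-value = P(T ≥ 2.81) ≈ 0.0036
Since p ≈ 0.0036 < α = 0.1, reject H0; the evidence is statistically significant.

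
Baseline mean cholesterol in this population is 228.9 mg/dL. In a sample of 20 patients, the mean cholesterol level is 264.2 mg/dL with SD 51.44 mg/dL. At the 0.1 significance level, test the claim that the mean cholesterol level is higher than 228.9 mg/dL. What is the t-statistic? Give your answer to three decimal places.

H0: μ = 228.9; H1: μ > 228.9 (one-sample t-test, right-tailed).
t = (x̄ − μ₀)/(s/√n) = (264.2 − 228.9)/(51.44/√20) = 3.069
df = n − 1 = 19
p-value = P(T ≥ 3.069) ≈ 0.003
Since p ≈ 0.003 < α = 0.1, reject H0; the evidence is statistically significant.

3.069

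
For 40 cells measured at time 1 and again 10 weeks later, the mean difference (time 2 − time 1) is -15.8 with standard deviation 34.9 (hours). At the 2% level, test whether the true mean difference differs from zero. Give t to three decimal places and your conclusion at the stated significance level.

t = -2.863; reject H0

H0: μ_d = 0; H1: μ_d ≠ 0 (paired t-test on the differences, two-sided).
t = d̄/(s_d/√n) = -15.8/(34.9/√40) = -2.863
df = n − 1 = 39
Two-sided p-value ≈ 0.007
Since p ≈ 0.007 < α = 0.02, reject H0; the data support H1.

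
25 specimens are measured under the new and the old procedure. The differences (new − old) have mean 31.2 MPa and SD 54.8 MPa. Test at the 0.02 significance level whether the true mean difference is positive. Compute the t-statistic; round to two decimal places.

2.85

H0: μ_d = 0; H1: μ_d > 0 (paired t-test on the differences, right-tailed).
t = d̄/(s_d/√n) = 31.2/(54.8/√25) = 2.85
df = n − 1 = 24
p-value = P(T ≥ 2.85) ≈ 0.004
Since p ≈ 0.004 < α = 0.02, reject H0; the data support H1.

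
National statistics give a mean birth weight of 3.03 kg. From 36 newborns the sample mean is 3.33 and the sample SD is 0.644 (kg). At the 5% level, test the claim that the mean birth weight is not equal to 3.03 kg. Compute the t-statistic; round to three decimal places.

H0: μ = 3.03; H1: μ ≠ 3.03 (one-sample t-test, two-sided).
t = (x̄ − μ₀)/(s/√n) = (3.33 − 3.03)/(0.644/√36) = 2.795
df = n − 1 = 35
Two-sided p-value ≈ 0.008
Since p ≈ 0.008 < α = 0.05, reject H0; the data support H1.

2.795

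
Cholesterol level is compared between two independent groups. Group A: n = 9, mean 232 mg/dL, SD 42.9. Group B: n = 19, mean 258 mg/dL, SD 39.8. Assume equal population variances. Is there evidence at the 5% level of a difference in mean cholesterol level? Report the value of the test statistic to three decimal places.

-1.576

Let group 1 = group A, group 2 = group B. H0: μ_1 = μ_2; H1: μ_1 ≠ μ_2 (two-sample pooled-variance t-test, two-sided).
s_p² = [(9−1)·42.9² + (19−1)·39.8²]/(9+19−2) = 1662.92
t = (232 − 258)/√[1662.92·(1/9 + 1/19)] = -1.576
df = n₁ + n₂ − 2 = 26
Two-sided p-value ≈ 0.127
Since p ≈ 0.127 > α = 0.05, fail to reject H0; the evidence is not statistically significant.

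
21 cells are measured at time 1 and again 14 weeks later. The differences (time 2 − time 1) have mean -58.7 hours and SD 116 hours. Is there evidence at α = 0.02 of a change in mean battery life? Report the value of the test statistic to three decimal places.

H0: μ_d = 0; H1: μ_d ≠ 0 (paired t-test on the differences, two-sided).
t = d̄/(s_d/√n) = -58.7/(116/√21) = -2.319
df = n − 1 = 20
Two-sided p-value ≈ 0.031
Since p ≈ 0.031 > α = 0.02, fail to reject H0; the evidence is not statistically significant.

-2.319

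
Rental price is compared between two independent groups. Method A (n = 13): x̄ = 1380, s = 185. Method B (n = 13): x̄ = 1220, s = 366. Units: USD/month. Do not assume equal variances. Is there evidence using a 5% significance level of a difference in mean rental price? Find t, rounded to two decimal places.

Let group 1 = method A, group 2 = method B. H0: μ_1 = μ_2; H1: μ_1 ≠ μ_2 (Welch's two-sample t-test, two-sided).
t = (x̄_1 − x̄_2)/√(s_1²/n_1 + s_2²/n_2) = (1380 − 1220)/√(185²/13 + 366²/13) = 1.41
Welch–Satterthwaite df ≈ 17.76
Two-sided p-value ≈ 0.177
Since p ≈ 0.177 > α = 0.05, fail to reject H0; the evidence is not statistically significant.

1.41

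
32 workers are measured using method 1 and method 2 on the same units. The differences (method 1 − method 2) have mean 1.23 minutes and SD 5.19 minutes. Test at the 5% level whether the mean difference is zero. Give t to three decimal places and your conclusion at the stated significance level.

t = 1.341; fail to reject H0

H0: μ_d = 0; H1: μ_d ≠ 0 (paired t-test on the differences, two-sided).
t = d̄/(s_d/√n) = 1.23/(5.19/√32) = 1.341
df = n − 1 = 31
Two-sided p-value ≈ 0.1898
Since p ≈ 0.1898 > α = 0.05, fail to reject H0; the data do not provide sufficient evidence against H0.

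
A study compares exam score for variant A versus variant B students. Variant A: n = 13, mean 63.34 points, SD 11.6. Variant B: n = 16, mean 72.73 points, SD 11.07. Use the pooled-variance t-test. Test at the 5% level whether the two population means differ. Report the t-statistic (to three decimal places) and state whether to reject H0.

t = -2.224; reject H0

Let group 1 = variant A, group 2 = variant B. H0: μ_1 = μ_2; H1: μ_1 ≠ μ_2 (two-sample pooled-variance t-test, two-sided).
s_p² = [(13−1)·11.6² + (16−1)·11.07²]/(13+16−2) = 127.885
t = (63.34 − 72.73)/√[127.885·(1/13 + 1/16)] = -2.224
df = n₁ + n₂ − 2 = 27
Two-sided p-value ≈ 0.0347
Since p ≈ 0.0347 < α = 0.05, reject H0; the data support H1.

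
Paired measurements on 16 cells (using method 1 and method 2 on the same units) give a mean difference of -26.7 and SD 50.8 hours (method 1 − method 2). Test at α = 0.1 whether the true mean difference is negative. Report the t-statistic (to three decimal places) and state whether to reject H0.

t = -2.102; reject H0

H0: μ_d = 0; H1: μ_d < 0 (paired t-test on the differences, left-tailed).
t = d̄/(s_d/√n) = -26.7/(50.8/√16) = -2.102
df = n − 1 = 15
p-value = P(T ≤ -2.102) ≈ 0.026
Since p ≈ 0.026 < α = 0.1, reject H0; the data support H1.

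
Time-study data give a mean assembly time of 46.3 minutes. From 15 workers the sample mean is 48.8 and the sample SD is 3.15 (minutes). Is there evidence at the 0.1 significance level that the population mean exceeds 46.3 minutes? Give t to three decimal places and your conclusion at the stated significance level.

t = 3.074; reject H0

H0: μ = 46.3; H1: μ > 46.3 (one-sample t-test, right-tailed).
t = (x̄ − μ₀)/(s/√n) = (48.8 − 46.3)/(3.15/√15) = 3.074
df = n − 1 = 14
p-value = P(T ≥ 3.074) ≈ 0.004
Since p ≈ 0.004 < α = 0.1, reject H0; the data support H1.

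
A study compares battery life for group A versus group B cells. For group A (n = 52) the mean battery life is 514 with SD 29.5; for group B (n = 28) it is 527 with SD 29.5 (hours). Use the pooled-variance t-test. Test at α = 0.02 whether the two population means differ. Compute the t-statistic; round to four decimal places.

-1.8800

Let group 1 = group A, group 2 = group B. H0: μ_1 = μ_2; H1: μ_1 ≠ μ_2 (two-sample pooled-variance t-test, two-sided).
s_p² = [(52−1)·29.5² + (28−1)·29.5²]/(52+28−2) = 870.25
t = (514 − 527)/√[870.25·(1/52 + 1/28)] = -1.8800
df = n₁ + n₂ − 2 = 78
Two-sided p-value ≈ 0.064
Since p ≈ 0.064 > α = 0.02, fail to reject H0; the evidence is not statistically significant.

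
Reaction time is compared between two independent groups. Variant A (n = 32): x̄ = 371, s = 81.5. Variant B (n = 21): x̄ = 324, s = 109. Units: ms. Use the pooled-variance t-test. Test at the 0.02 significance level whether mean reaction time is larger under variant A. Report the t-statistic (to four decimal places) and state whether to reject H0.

Let group 1 = variant A, group 2 = variant B. H0: μ_1 = μ_2; H1: μ_1 > μ_2 (two-sample pooled-variance t-test, right-tailed).
s_p² = [(32−1)·81.5² + (21−1)·109²]/(32+21−2) = 8696.66
t = (371 − 324)/√[8696.66·(1/32 + 1/21)] = 1.7946
df = n₁ + n₂ − 2 = 51
p-value = P(T ≥ 1.7946) ≈ 0.039
Since p ≈ 0.039 > α = 0.02, fail to reject H0; the evidence is not statistically significant.

t = 1.7946; fail to reject H0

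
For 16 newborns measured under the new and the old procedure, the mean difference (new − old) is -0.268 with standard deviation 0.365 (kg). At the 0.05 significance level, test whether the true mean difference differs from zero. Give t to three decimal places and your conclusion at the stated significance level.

t = -2.937; reject H0

H0: μ_d = 0; H1: μ_d ≠ 0 (paired t-test on the differences, two-sided).
t = d̄/(s_d/√n) = -0.268/(0.365/√16) = -2.937
df = n − 1 = 15
Two-sided p-value ≈ 0.010
Since p ≈ 0.010 < α = 0.05, reject H0; the data support H1.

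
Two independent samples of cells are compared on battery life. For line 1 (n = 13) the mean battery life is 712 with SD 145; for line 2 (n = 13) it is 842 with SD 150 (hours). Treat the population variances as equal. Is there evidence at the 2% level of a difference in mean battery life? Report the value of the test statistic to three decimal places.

-2.247

Let group 1 = line 1, group 2 = line 2. H0: μ_1 = μ_2; H1: μ_1 ≠ μ_2 (two-sample pooled-variance t-test, two-sided).
s_p² = [(13−1)·145² + (13−1)·150²]/(13+13−2) = 21762.5
t = (712 − 842)/√[21762.5·(1/13 + 1/13)] = -2.247
df = n₁ + n₂ − 2 = 24
Two-sided p-value ≈ 0.0341
Since p ≈ 0.0341 > α = 0.02, fail to reject H0; the data do not provide sufficient evidence against H0.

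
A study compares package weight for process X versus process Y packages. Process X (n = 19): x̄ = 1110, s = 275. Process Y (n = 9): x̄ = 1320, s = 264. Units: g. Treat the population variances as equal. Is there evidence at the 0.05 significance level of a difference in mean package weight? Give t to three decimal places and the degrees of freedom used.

Let group 1 = process X, group 2 = process Y. H0: μ_1 = μ_2; H1: μ_1 ≠ μ_2 (two-sample pooled-variance t-test, two-sided).
s_p² = [(19−1)·275² + (9−1)·264²]/(19+9−2) = 73800.7
t = (1110 − 1320)/√[73800.7·(1/19 + 1/9)] = -1.910
df = n₁ + n₂ − 2 = 26
Two-sided p-value ≈ 0.067
Since p ≈ 0.067 > α = 0.05, fail to reject H0; the evidence is not statistically significant.

t = -1.910, df = 26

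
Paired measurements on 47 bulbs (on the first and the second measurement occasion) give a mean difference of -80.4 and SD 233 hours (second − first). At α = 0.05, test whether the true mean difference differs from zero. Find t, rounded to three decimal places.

H0: μ_d = 0; H1: μ_d ≠ 0 (paired t-test on the differences, two-sided).
t = d̄/(s_d/√n) = -80.4/(233/√47) = -2.366
df = n − 1 = 46
Two-sided p-value ≈ 0.0223
Since p ≈ 0.0223 < α = 0.05, reject H0; the evidence is statistically significant.

-2.366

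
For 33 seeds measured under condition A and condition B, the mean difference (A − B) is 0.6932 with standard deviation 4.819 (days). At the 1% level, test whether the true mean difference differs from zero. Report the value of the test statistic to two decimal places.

H0: μ_d = 0; H1: μ_d ≠ 0 (paired t-test on the differences, two-sided).
t = d̄/(s_d/√n) = 0.6932/(4.819/√33) = 0.83
df = n − 1 = 32
Two-sided p-value ≈ 0.415
Since p ≈ 0.415 > α = 0.01, fail to reject H0; the evidence is not statistically significant.

0.83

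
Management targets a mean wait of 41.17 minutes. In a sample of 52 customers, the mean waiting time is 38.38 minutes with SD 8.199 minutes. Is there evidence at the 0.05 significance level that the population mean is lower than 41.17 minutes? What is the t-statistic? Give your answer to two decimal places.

H0: μ = 41.17; H1: μ < 41.17 (one-sample t-test, left-tailed).
t = (x̄ − μ₀)/(s/√n) = (38.38 − 41.17)/(8.199/√52) = -2.45
df = n − 1 = 51
p-value = P(T ≤ -2.45) ≈ 0.0088
Since p ≈ 0.0088 < α = 0.05, reject H0; the data support H1.

-2.45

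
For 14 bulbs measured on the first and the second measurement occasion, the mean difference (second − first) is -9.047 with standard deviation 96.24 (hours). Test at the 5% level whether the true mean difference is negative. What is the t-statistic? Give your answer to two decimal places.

H0: μ_d = 0; H1: μ_d < 0 (paired t-test on the differences, left-tailed).
t = d̄/(s_d/√n) = -9.047/(96.24/√14) = -0.35
df = n − 1 = 13
p-value = P(T ≤ -0.35) ≈ 0.365
Since p ≈ 0.365 > α = 0.05, fail to reject H0; the evidence is not statistically significant.

-0.35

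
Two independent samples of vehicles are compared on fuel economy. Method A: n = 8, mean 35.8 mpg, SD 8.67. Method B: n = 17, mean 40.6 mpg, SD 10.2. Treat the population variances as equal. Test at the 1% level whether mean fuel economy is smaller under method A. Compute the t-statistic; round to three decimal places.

-1.147

Let group 1 = method A, group 2 = method B. H0: μ_1 = μ_2; H1: μ_1 < μ_2 (two-sample pooled-variance t-test, left-tailed).
s_p² = [(8−1)·8.67² + (17−1)·10.2²]/(8+17−2) = 95.2531
t = (35.8 − 40.6)/√[95.2531·(1/8 + 1/17)] = -1.147
df = n₁ + n₂ − 2 = 23
p-value = P(T ≤ -1.147) ≈ 0.132
Since p ≈ 0.132 > α = 0.01, fail to reject H0; the data do not provide sufficient evidence against H0.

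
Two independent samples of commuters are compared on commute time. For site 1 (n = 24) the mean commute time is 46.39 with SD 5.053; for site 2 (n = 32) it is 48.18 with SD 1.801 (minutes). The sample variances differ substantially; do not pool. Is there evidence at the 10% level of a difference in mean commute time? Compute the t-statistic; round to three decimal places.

-1.658

Let group 1 = site 1, group 2 = site 2. H0: μ_1 = μ_2; H1: μ_1 ≠ μ_2 (Welch's two-sample t-test, two-sided).
t = (x̄_1 − x̄_2)/√(s_1²/n_1 + s_2²/n_2) = (46.39 − 48.18)/√(5.053²/24 + 1.801²/32) = -1.658
Welch–Satterthwaite df ≈ 27.41
Two-sided p-value ≈ 0.1087
Since p ≈ 0.1087 > α = 0.1, fail to reject H0; the data do not provide sufficient evidence against H0.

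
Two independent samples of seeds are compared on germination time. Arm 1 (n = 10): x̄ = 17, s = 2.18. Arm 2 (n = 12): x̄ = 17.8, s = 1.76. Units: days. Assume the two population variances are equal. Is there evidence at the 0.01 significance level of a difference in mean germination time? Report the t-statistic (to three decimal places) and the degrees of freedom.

Let group 1 = arm 1, group 2 = arm 2. H0: μ_1 = μ_2; H1: μ_1 ≠ μ_2 (two-sample pooled-variance t-test, two-sided).
s_p² = [(10−1)·2.18² + (12−1)·1.76²]/(10+12−2) = 3.84226
t = (17 − 17.8)/√[3.84226·(1/10 + 1/12)] = -0.953
df = n₁ + n₂ − 2 = 20
Two-sided p-value ≈ 0.352
Since p ≈ 0.352 > α = 0.01, fail to reject H0; the evidence is not statistically significant.

t = -0.953, df = 20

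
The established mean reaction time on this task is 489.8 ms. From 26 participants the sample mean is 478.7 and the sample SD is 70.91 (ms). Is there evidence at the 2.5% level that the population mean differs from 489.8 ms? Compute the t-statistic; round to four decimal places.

H0: μ = 489.8; H1: μ ≠ 489.8 (one-sample t-test, two-sided).
t = (x̄ − μ₀)/(s/√n) = (478.7 − 489.8)/(70.91/√26) = -0.7982
df = n − 1 = 25
Two-sided p-value ≈ 0.4323
Since p ≈ 0.4323 > α = 0.025, fail to reject H0; the evidence is not statistically significant.

-0.7982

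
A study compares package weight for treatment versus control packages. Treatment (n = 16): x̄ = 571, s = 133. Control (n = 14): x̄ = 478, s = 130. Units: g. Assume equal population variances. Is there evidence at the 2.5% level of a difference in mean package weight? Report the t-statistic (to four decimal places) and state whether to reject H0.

t = 1.9308; fail to reject H0

Let group 1 = treatment, group 2 = control. H0: μ_1 = μ_2; H1: μ_1 ≠ μ_2 (two-sample pooled-variance t-test, two-sided).
s_p² = [(16−1)·133² + (14−1)·130²]/(16+14−2) = 17322.7
t = (571 − 478)/√[17322.7·(1/16 + 1/14)] = 1.9308
df = n₁ + n₂ − 2 = 28
Two-sided p-value ≈ 0.0637
Since p ≈ 0.0637 > α = 0.025, fail to reject H0; the data do not provide sufficient evidence against H0.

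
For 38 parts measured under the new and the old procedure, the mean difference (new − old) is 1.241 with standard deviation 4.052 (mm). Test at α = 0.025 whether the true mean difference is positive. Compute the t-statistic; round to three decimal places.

H0: μ_d = 0; H1: μ_d > 0 (paired t-test on the differences, right-tailed).
t = d̄/(s_d/√n) = 1.241/(4.052/√38) = 1.888
df = n − 1 = 37
p-value = P(T ≥ 1.888) ≈ 0.033
Since p ≈ 0.033 > α = 0.025, fail to reject H0; the evidence is not statistically significant.

1.888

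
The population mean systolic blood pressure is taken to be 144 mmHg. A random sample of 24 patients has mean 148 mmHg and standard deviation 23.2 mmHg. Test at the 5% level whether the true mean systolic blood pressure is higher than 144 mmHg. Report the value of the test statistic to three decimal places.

H0: μ = 144; H1: μ > 144 (one-sample t-test, right-tailed).
t = (x̄ − μ₀)/(s/√n) = (148 − 144)/(23.2/√24) = 0.845
df = n − 1 = 23
p-value = P(T ≥ 0.845) ≈ 0.2035
Since p ≈ 0.2035 > α = 0.05, fail to reject H0; the data do not provide sufficient evidence against H0.

0.845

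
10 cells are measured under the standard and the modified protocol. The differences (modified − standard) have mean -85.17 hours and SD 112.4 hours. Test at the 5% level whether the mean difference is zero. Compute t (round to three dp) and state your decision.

t = -2.396; reject H0

H0: μ_d = 0; H1: μ_d ≠ 0 (paired t-test on the differences, two-sided).
t = d̄/(s_d/√n) = -85.17/(112.4/√10) = -2.396
df = n − 1 = 9
Two-sided p-value ≈ 0.0401
Since p ≈ 0.0401 < α = 0.05, reject H0; the data support H1.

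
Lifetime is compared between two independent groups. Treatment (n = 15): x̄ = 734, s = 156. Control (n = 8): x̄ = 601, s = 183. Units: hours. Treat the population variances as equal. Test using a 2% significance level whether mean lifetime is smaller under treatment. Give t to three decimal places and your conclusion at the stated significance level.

Let group 1 = treatment, group 2 = control. H0: μ_1 = μ_2; H1: μ_1 < μ_2 (two-sample pooled-variance t-test, left-tailed).
s_p² = [(15−1)·156² + (8−1)·183²]/(15+8−2) = 27387
t = (734 − 601)/√[27387·(1/15 + 1/8)] = 1.836
df = n₁ + n₂ − 2 = 21
p-value = P(T ≤ 1.836) ≈ 0.9597
Since p ≈ 0.9597 > α = 0.02, fail to reject H0; the data do not provide sufficient evidence against H0.

t = 1.836; fail to reject H0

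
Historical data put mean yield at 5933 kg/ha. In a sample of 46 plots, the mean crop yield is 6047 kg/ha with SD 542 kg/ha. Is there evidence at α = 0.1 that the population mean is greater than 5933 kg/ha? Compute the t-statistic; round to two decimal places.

H0: μ = 5933; H1: μ > 5933 (one-sample t-test, right-tailed).
t = (x̄ − μ₀)/(s/√n) = (6047 − 5933)/(542/√46) = 1.43
df = n − 1 = 45
p-value = P(T ≥ 1.43) ≈ 0.0803
Since p ≈ 0.0803 < α = 0.1, reject H0; the evidence is statistically significant.

1.43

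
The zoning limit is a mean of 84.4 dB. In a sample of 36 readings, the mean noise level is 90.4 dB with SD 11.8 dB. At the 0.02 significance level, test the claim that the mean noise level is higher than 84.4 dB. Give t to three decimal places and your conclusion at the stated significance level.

t = 3.051; reject H0

H0: μ = 84.4; H1: μ > 84.4 (one-sample t-test, right-tailed).
t = (x̄ − μ₀)/(s/√n) = (90.4 − 84.4)/(11.8/√36) = 3.051
df = n − 1 = 35
p-value = P(T ≥ 3.051) ≈ 0.0022
Since p ≈ 0.0022 < α = 0.02, reject H0; the evidence is statistically significant.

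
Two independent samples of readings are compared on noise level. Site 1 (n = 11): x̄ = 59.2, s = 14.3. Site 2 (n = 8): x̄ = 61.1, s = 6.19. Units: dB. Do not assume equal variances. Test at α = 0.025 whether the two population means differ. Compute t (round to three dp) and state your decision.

t = -0.393; fail to reject H0

Let group 1 = site 1, group 2 = site 2. H0: μ_1 = μ_2; H1: μ_1 ≠ μ_2 (Welch's two-sample t-test, two-sided).
t = (x̄_1 − x̄_2)/√(s_1²/n_1 + s_2²/n_2) = (59.2 − 61.1)/√(14.3²/11 + 6.19²/8) = -0.393
Welch–Satterthwaite df ≈ 14.45
Two-sided p-value ≈ 0.700
Since p ≈ 0.700 > α = 0.025, fail to reject H0; the evidence is not statistically significant.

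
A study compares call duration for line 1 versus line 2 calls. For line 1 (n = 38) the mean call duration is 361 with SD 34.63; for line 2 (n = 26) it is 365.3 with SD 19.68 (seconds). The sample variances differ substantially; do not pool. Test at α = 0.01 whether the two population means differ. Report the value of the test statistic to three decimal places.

-0.631

Let group 1 = line 1, group 2 = line 2. H0: μ_1 = μ_2; H1: μ_1 ≠ μ_2 (Welch's two-sample t-test, two-sided).
t = (x̄_1 − x̄_2)/√(s_1²/n_1 + s_2²/n_2) = (361 − 365.3)/√(34.63²/38 + 19.68²/26) = -0.631
Welch–Satterthwaite df ≈ 60.29
Two-sided p-value ≈ 0.530
Since p ≈ 0.530 > α = 0.01, fail to reject H0; the data do not provide sufficient evidence against H0.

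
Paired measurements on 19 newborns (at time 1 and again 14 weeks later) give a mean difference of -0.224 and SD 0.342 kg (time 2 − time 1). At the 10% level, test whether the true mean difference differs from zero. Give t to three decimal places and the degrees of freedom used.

t = -2.855, df = 18

H0: μ_d = 0; H1: μ_d ≠ 0 (paired t-test on the differences, two-sided).
t = d̄/(s_d/√n) = -0.224/(0.342/√19) = -2.855
df = n − 1 = 18
Two-sided p-value ≈ 0.011
Since p ≈ 0.011 < α = 0.1, reject H0; the data support H1.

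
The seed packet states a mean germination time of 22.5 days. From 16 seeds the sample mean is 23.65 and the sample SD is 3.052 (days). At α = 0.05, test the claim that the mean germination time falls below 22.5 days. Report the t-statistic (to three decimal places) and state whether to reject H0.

H0: μ = 22.5; H1: μ < 22.5 (one-sample t-test, left-tailed).
t = (x̄ − μ₀)/(s/√n) = (23.65 − 22.5)/(3.052/√16) = 1.507
df = n − 1 = 15
p-value = P(T ≤ 1.507) ≈ 0.924
Since p ≈ 0.924 > α = 0.05, fail to reject H0; the data do not provide sufficient evidence against H0.

t = 1.507; fail to reject H0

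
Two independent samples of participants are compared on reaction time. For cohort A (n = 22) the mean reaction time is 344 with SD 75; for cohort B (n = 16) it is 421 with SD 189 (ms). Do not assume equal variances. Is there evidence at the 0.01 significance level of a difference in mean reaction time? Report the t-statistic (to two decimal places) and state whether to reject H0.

Let group 1 = cohort A, group 2 = cohort B. H0: μ_1 = μ_2; H1: μ_1 ≠ μ_2 (Welch's two-sample t-test, two-sided).
t = (x̄_1 − x̄_2)/√(s_1²/n_1 + s_2²/n_2) = (344 − 421)/√(75²/22 + 189²/16) = -1.54
Welch–Satterthwaite df ≈ 18.46
Two-sided p-value ≈ 0.140
Since p ≈ 0.140 > α = 0.01, fail to reject H0; the evidence is not statistically significant.

t = -1.54; fail to reject H0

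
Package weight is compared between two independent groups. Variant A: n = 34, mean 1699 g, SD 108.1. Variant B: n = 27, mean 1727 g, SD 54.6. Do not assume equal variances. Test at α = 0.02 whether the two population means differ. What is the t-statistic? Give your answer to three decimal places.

-1.314

Let group 1 = variant A, group 2 = variant B. H0: μ_1 = μ_2; H1: μ_1 ≠ μ_2 (Welch's two-sample t-test, two-sided).
t = (x̄_1 − x̄_2)/√(s_1²/n_1 + s_2²/n_2) = (1699 − 1727)/√(108.1²/34 + 54.6²/27) = -1.314
Welch–Satterthwaite df ≈ 50.94
Two-sided p-value ≈ 0.195
Since p ≈ 0.195 > α = 0.02, fail to reject H0; the evidence is not statistically significant.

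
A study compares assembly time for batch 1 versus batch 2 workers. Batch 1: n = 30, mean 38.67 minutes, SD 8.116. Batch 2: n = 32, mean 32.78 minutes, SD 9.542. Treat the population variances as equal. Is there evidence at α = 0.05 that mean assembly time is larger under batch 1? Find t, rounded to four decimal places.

2.6096

Let group 1 = batch 1, group 2 = batch 2. H0: μ_1 = μ_2; H1: μ_1 > μ_2 (two-sample pooled-variance t-test, right-tailed).
s_p² = [(30−1)·8.116² + (32−1)·9.542²]/(30+32−2) = 78.8793
t = (38.67 − 32.78)/√[78.8793·(1/30 + 1/32)] = 2.6096
df = n₁ + n₂ − 2 = 60
p-value = P(T ≥ 2.6096) ≈ 0.006
Since p ≈ 0.006 < α = 0.05, reject H0; the data support H1.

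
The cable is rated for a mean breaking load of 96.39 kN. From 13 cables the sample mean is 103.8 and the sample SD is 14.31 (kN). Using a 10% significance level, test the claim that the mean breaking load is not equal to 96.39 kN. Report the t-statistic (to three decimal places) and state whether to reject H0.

t = 1.867; reject H0

H0: μ = 96.39; H1: μ ≠ 96.39 (one-sample t-test, two-sided).
t = (x̄ − μ₀)/(s/√n) = (103.8 − 96.39)/(14.31/√13) = 1.867
df = n − 1 = 12
Two-sided p-value ≈ 0.087
Since p ≈ 0.087 < α = 0.1, reject H0; the evidence is statistically significant.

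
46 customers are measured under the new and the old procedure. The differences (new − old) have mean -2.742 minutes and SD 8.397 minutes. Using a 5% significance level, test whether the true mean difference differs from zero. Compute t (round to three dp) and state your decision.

t = -2.215; reject H0

H0: μ_d = 0; H1: μ_d ≠ 0 (paired t-test on the differences, two-sided).
t = d̄/(s_d/√n) = -2.742/(8.397/√46) = -2.215
df = n − 1 = 45
Two-sided p-value ≈ 0.032
Since p ≈ 0.032 < α = 0.05, reject H0; the data support H1.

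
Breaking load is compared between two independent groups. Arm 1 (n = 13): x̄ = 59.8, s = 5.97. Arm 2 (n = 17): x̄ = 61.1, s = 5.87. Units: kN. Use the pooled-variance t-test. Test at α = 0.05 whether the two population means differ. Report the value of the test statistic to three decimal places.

-0.597

Let group 1 = arm 1, group 2 = arm 2. H0: μ_1 = μ_2; H1: μ_1 ≠ μ_2 (two-sample pooled-variance t-test, two-sided).
s_p² = [(13−1)·5.97² + (17−1)·5.87²]/(13+17−2) = 34.9643
t = (59.8 − 61.1)/√[34.9643·(1/13 + 1/17)] = -0.597
df = n₁ + n₂ − 2 = 28
Two-sided p-value ≈ 0.555
Since p ≈ 0.555 > α = 0.05, fail to reject H0; the data do not provide sufficient evidence against H0.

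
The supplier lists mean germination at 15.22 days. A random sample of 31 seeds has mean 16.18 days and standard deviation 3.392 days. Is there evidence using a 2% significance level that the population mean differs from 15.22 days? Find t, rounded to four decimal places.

1.5758

H0: μ = 15.22; H1: μ ≠ 15.22 (one-sample t-test, two-sided).
t = (x̄ − μ₀)/(s/√n) = (16.18 − 15.22)/(3.392/√31) = 1.5758
df = n − 1 = 30
Two-sided p-value ≈ 0.1256
Since p ≈ 0.1256 > α = 0.02, fail to reject H0; the evidence is not statistically significant.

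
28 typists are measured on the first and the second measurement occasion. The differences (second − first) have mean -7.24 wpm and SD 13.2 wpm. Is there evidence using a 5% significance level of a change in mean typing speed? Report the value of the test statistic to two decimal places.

H0: μ_d = 0; H1: μ_d ≠ 0 (paired t-test on the differences, two-sided).
t = d̄/(s_d/√n) = -7.24/(13.2/√28) = -2.90
df = n − 1 = 27
Two-sided p-value ≈ 0.0073
Since p ≈ 0.0073 < α = 0.05, reject H0; the data support H1.

-2.90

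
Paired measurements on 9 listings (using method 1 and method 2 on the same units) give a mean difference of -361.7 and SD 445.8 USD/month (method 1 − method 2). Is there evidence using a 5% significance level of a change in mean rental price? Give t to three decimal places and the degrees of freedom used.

t = -2.434, df = 8

H0: μ_d = 0; H1: μ_d ≠ 0 (paired t-test on the differences, two-sided).
t = d̄/(s_d/√n) = -361.7/(445.8/√9) = -2.434
df = n − 1 = 8
Two-sided p-value ≈ 0.0409
Since p ≈ 0.0409 < α = 0.05, reject H0; the data support H1.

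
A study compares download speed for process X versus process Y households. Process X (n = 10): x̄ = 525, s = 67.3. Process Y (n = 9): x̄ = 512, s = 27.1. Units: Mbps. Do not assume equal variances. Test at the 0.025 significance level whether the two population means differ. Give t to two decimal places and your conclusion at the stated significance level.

Let group 1 = process X, group 2 = process Y. H0: μ_1 = μ_2; H1: μ_1 ≠ μ_2 (Welch's two-sample t-test, two-sided).
t = (x̄_1 − x̄_2)/√(s_1²/n_1 + s_2²/n_2) = (525 − 512)/√(67.3²/10 + 27.1²/9) = 0.56
Welch–Satterthwaite df ≈ 12.09
Two-sided p-value ≈ 0.5842
Since p ≈ 0.5842 > α = 0.025, fail to reject H0; the data do not provide sufficient evidence against H0.

t = 0.56; fail to reject H0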